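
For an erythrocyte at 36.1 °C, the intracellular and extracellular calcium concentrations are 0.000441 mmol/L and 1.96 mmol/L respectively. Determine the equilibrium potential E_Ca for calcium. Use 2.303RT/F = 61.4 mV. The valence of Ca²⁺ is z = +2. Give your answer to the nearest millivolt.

112 mV

E = (61.4/z) · log₁₀([Ca²⁺]_out/[Ca²⁺]_in) with z = +2.
= (61.4/2) · log₁₀(1.96/0.000441) = 30.70 · log₁₀(4444)
= 30.70 · (3.6478) = 111.99 mV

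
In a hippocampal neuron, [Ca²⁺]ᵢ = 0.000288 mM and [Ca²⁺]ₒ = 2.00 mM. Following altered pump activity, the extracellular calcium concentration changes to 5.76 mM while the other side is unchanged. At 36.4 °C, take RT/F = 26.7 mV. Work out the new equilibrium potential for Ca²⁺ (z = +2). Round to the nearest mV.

After the shift: [Ca²⁺]_out = 5.76, [Ca²⁺]_in = 0.000288 mM.
E_new = (26.7/2)·ln(5.76/0.000288) = 13.35 · (9.9035) = 132.21 mV

132 mV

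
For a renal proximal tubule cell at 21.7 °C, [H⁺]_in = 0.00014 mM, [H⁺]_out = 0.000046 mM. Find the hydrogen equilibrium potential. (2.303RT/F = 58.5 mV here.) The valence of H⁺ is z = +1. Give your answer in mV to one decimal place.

E = (58.5/z) · log₁₀([H⁺]_out/[H⁺]_in) with z = +1.
= (58.5/1) · log₁₀(0.000046/0.00014) = 58.50 · log₁₀(0.3286)
= 58.50 · (-0.4834) = -28.28 mV

-28.3 mV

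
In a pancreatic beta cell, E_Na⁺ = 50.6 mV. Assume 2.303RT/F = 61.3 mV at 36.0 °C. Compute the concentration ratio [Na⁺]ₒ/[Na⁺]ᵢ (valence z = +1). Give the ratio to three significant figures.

log₁₀([out]/[in]) = E·z/(61.3) = 50.6 × 1 / 61.3 = 0.8254
[out]/[in] = 10^(0.8254) = 6.69

6.69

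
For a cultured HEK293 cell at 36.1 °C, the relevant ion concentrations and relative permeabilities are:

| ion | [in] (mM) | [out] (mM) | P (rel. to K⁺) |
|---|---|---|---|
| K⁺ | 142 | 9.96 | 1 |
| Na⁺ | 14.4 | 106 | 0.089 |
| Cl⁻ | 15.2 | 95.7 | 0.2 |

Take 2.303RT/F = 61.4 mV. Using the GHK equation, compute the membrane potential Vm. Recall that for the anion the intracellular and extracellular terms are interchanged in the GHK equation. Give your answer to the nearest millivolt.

Vm = 61.4 · log₁₀[(Σ P·[cation]ₒ + Σ P·[anion]ᵢ) / (Σ P·[cation]ᵢ + Σ P·[anion]ₒ)]
Numerator = 1×9.96 + 0.089×106 + 0.2×15.2 = 22.43
Denominator = 1×142 + 0.089×14.4 + 0.2×95.7 = 162.4
Vm = 61.4 · log₁₀(0.13812) = 61.4 × (-0.8597) = -52.79 mV

-53 mV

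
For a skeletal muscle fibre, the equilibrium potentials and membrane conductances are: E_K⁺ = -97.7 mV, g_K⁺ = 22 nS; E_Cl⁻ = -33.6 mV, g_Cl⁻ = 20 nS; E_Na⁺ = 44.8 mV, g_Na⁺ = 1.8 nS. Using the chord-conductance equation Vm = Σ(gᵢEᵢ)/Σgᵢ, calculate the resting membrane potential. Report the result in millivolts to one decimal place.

-62.6 mV

Σ gᵢEᵢ = 22·(-97.7) + 20·(-33.6) + 1.8·(44.8) = -2740.76
Σ gᵢ = 22 + 20 + 1.8 = 43.8
Vm = -2740.76 / 43.8 = -62.57 mV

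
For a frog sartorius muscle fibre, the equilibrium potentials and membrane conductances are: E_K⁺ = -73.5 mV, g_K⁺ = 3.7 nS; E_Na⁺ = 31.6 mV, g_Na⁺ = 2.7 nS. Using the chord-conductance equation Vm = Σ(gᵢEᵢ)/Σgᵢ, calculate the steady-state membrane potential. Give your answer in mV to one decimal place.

-29.2 mV

Σ gᵢEᵢ = 3.7·(-73.5) + 2.7·(31.6) = -186.63
Σ gᵢ = 3.7 + 2.7 = 6.4
Vm = -186.63 / 6.4 = -29.16 mV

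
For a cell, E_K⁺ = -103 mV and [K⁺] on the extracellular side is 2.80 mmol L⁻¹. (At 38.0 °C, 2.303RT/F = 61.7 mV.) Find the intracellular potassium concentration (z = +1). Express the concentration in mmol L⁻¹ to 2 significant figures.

130 mmol L⁻¹

Nernst: E = (61.7/1) · log₁₀([out]/[in]), so log₁₀([out]/[in]) = -103.0 × 1 / 61.7 = -1.6694.
[out]/[in] = 10^(-1.6694) = 0.02141.
[in] = 2.80 / 0.02141 = 130.8 mmol L⁻¹.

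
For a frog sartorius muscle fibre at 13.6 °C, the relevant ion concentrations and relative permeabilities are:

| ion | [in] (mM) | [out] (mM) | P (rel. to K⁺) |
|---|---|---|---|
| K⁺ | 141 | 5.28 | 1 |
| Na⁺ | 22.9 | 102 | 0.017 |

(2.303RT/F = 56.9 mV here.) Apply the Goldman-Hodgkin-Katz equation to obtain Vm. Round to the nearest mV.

Vm = 56.9 · log₁₀[(Σ P·[cation]ₒ + Σ P·[anion]ᵢ) / (Σ P·[cation]ᵢ + Σ P·[anion]ₒ)]
Numerator = 1×5.28 + 0.017×102 = 7.014
Denominator = 1×141 + 0.017×22.9 = 141.4
Vm = 56.9 · log₁₀(0.049608) = 56.9 × (-1.3045) = -74.22 mV

-74 mV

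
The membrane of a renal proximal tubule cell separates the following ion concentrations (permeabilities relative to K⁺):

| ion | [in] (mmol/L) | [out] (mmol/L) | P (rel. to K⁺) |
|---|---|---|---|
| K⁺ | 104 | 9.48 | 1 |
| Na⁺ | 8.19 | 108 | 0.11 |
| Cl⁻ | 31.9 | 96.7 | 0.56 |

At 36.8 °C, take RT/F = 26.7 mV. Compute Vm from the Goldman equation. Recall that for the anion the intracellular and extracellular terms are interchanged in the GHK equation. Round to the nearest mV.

Vm = 26.7 · ln[(Σ P·[cation]ₒ + Σ P·[anion]ᵢ) / (Σ P·[cation]ᵢ + Σ P·[anion]ₒ)]
Numerator = 1×9.48 + 0.11×108 + 0.56×31.9 = 39.22
Denominator = 1×104 + 0.11×8.19 + 0.56×96.7 = 159.1
Vm = 26.7 · ln(0.24661) = 26.7 × (-1.3999) = -37.38 mV

-37 mV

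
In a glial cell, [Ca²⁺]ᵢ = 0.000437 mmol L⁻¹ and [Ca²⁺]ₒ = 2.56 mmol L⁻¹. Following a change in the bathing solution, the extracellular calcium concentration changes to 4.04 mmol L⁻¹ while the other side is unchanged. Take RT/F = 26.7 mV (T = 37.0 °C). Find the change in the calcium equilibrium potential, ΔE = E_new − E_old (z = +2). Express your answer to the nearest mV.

E_old = (26.7/2)·ln(2.56/0.000437) = 115.82 mV
E_new = (26.7/2)·ln(4.04/0.000437) = 121.91 mV
ΔE = 121.91 − (115.82) = 6.09 mV

6 mV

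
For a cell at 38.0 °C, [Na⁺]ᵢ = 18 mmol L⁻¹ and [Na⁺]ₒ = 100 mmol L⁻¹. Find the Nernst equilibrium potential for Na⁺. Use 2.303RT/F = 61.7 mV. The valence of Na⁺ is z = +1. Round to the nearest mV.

E = (61.7/z) · log₁₀([Na⁺]_out/[Na⁺]_in) with z = +1.
= (61.7/1) · log₁₀(100/18) = 61.70 · log₁₀(5.556)
= 61.70 · (0.7447) = 45.95 mV

46 mV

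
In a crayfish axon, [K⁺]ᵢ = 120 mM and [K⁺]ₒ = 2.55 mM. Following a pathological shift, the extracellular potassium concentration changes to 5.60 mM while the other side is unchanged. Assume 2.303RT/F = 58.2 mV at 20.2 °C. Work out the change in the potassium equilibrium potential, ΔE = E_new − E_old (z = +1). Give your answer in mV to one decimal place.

19.9 mV

E_old = (58.2/1)·log₁₀(2.55/120) = -97.35 mV
E_new = (58.2/1)·log₁₀(5.60/120) = -77.46 mV
ΔE = -77.46 − (-97.35) = 19.88 mV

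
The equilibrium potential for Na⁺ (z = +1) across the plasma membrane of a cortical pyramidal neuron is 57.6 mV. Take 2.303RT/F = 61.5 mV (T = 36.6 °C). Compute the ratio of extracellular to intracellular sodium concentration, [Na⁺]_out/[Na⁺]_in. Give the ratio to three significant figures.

log₁₀([out]/[in]) = E·z/(61.5) = 57.6 × 1 / 61.5 = 0.9366
[out]/[in] = 10^(0.9366) = 8.641

8.64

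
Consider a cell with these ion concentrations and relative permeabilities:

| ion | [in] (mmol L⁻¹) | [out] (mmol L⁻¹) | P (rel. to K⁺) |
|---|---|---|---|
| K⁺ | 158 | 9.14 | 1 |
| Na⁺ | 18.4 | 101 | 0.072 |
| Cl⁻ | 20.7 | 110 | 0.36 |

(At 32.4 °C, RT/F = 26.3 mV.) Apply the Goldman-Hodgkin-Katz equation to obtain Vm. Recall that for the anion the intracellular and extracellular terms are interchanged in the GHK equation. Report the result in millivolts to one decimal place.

Vm = 26.3 · ln[(Σ P·[cation]ₒ + Σ P·[anion]ᵢ) / (Σ P·[cation]ᵢ + Σ P·[anion]ₒ)]
Numerator = 1×9.14 + 0.072×101 + 0.36×20.7 = 23.86
Denominator = 1×158 + 0.072×18.4 + 0.36×110 = 198.9
Vm = 26.3 · ln(0.11996) = 26.3 × (-2.1206) = -55.77 mV

-55.8 mV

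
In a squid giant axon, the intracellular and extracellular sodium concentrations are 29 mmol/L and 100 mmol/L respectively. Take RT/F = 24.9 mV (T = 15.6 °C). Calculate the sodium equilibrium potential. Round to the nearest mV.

31 mV

E = (24.9/z) · ln([Na⁺]_out/[Na⁺]_in) with z = +1.
= (24.9/1) · ln(100/29) = 24.90 · ln(3.448)
= 24.90 · (1.2379) = 30.82 mV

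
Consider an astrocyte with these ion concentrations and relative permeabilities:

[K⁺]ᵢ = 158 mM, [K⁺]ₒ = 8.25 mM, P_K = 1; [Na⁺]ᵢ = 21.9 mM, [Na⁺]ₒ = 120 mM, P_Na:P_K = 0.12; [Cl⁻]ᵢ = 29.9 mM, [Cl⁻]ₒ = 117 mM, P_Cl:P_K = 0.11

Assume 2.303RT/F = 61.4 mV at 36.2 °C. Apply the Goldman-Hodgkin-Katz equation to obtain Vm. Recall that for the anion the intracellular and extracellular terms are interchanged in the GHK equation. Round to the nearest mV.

Vm = 61.4 · log₁₀[(Σ P·[cation]ₒ + Σ P·[anion]ᵢ) / (Σ P·[cation]ᵢ + Σ P·[anion]ₒ)]
Numerator = 1×8.25 + 0.12×120 + 0.11×29.9 = 25.94
Denominator = 1×158 + 0.12×21.9 + 0.11×117 = 173.5
Vm = 61.4 · log₁₀(0.14951) = 61.4 × (-0.8253) = -50.68 mV

-51 mV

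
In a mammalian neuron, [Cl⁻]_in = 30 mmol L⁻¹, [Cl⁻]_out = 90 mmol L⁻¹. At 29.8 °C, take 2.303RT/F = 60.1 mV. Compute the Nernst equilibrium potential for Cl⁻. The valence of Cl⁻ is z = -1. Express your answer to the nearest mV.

E = (60.1/z) · log₁₀([Cl⁻]_out/[Cl⁻]_in) with z = -1.
For an anion, dividing by z = -1 reverses the sign.
= (60.1/-1) · log₁₀(90/30) = -60.10 · log₁₀(3)
= -60.10 · (0.4771) = -28.67 mV

-29 mV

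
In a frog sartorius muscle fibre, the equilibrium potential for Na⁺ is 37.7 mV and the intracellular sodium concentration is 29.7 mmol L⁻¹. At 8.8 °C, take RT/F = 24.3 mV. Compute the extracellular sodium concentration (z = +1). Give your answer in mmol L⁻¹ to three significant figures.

140 mmol L⁻¹

Nernst: E = (24.3/1) · ln([out]/[in]), so ln([out]/[in]) = 37.7 × 1 / 24.3 = 1.5514.
[out]/[in] = e^(1.5514) = 4.718.
[out] = 4.718 × 29.7 = 140.1 mmol L⁻¹.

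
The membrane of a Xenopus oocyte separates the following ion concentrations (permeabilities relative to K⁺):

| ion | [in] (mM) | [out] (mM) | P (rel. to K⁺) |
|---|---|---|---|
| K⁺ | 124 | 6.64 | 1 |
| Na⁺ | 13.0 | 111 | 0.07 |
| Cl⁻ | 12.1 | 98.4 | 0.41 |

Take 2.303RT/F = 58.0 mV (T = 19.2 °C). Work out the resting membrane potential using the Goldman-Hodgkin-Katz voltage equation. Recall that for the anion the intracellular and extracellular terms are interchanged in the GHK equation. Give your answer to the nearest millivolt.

Vm = 58.0 · log₁₀[(Σ P·[cation]ₒ + Σ P·[anion]ᵢ) / (Σ P·[cation]ᵢ + Σ P·[anion]ₒ)]
Numerator = 1×6.64 + 0.07×111 + 0.41×12.1 = 19.37
Denominator = 1×124 + 0.07×13.0 + 0.41×98.4 = 165.3
Vm = 58.0 · log₁₀(0.11722) = 58.0 × (-0.9310) = -54.00 mV

-54 mV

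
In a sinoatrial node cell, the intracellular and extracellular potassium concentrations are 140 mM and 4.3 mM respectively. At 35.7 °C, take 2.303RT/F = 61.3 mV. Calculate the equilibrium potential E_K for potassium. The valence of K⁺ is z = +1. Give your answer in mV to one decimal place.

E = (61.3/z) · log₁₀([K⁺]_out/[K⁺]_in) with z = +1.
= (61.3/1) · log₁₀(4.3/140) = 61.30 · log₁₀(0.03071)
= 61.30 · (-1.5127) = -92.73 mV

-92.7 mV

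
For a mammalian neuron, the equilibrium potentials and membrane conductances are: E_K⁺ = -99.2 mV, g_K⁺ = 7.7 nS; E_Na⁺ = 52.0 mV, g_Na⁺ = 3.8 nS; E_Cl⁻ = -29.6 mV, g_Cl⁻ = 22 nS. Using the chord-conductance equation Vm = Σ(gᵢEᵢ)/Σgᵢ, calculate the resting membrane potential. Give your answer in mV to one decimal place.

-36.3 mV

Σ gᵢEᵢ = 7.7·(-99.2) + 3.8·(52.0) + 22·(-29.6) = -1217.44
Σ gᵢ = 7.7 + 3.8 + 22 = 33.5
Vm = -1217.44 / 33.5 = -36.34 mV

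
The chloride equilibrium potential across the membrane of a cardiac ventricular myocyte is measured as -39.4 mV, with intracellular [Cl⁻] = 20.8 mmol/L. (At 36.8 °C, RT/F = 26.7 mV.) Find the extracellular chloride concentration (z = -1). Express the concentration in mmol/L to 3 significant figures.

Nernst: E = (26.7/-1) · ln([out]/[in]), so ln([out]/[in]) = -39.4 × -1 / 26.7 = 1.4757.
[out]/[in] = e^(1.4757) = 4.374.
[out] = 4.374 × 20.8 = 90.98 mmol/L.

91.0 mmol/L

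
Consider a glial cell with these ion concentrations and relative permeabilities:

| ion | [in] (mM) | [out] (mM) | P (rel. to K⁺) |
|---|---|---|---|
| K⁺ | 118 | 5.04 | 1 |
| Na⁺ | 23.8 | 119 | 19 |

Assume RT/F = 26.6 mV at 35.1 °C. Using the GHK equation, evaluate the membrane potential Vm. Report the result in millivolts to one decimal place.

Vm = 26.6 · ln[(Σ P·[cation]ₒ + Σ P·[anion]ᵢ) / (Σ P·[cation]ᵢ + Σ P·[anion]ₒ)]
Numerator = 1×5.04 + 19×119 = 2266
Denominator = 1×118 + 19×23.8 = 570.2
Vm = 26.6 · ln(3.9741) = 26.6 × (1.3798) = 36.70 mV

36.7 mV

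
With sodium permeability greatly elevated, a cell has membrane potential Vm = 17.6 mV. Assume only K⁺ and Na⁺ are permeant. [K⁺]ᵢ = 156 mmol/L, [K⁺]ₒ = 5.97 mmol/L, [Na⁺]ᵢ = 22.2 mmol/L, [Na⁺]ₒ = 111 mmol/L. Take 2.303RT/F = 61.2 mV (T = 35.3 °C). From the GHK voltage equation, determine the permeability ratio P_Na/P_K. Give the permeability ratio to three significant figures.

4.36

Let α = P_Na/P_K. GHK: Vm = 61.2·log₁₀[(Kₒ + α·Naₒ)/(Kᵢ + α·Naᵢ)].
10^(Vm/61.2) = 10^(17.6/61.2) = 1.939
So 1.939·(Kᵢ + α·Naᵢ) = Kₒ + α·Naₒ → α = (1.939·156.0 − 5.97) / (111.0 − 1.939·22.2)
α = (302.5 − 5.97) / (111.0 − 43.05) = 296.5/67.95 = 4.364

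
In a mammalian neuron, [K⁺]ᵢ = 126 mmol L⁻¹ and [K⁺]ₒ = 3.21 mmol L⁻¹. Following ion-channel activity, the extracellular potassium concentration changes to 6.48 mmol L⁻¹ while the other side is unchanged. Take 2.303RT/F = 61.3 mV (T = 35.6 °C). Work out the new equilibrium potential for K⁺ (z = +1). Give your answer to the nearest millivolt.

-79 mV

After the shift: [K⁺]_out = 6.48, [K⁺]_in = 126 mmol L⁻¹.
E_new = (61.3/1)·log₁₀(6.48/126) = 61.30 · (-1.2888) = -79.00 mV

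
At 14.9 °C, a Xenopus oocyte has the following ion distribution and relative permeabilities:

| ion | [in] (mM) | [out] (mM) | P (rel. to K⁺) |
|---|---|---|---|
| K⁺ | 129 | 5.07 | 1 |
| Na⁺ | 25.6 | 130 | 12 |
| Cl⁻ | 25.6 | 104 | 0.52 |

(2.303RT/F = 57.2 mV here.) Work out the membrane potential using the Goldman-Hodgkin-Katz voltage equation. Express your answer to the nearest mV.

29 mV

Vm = 57.2 · log₁₀[(Σ P·[cation]ₒ + Σ P·[anion]ᵢ) / (Σ P·[cation]ᵢ + Σ P·[anion]ₒ)]
Numerator = 1×5.07 + 12×130 + 0.52×25.6 = 1578
Denominator = 1×129 + 12×25.6 + 0.52×104 = 490.3
Vm = 57.2 · log₁₀(3.2193) = 57.2 × (0.5078) = 29.04 mV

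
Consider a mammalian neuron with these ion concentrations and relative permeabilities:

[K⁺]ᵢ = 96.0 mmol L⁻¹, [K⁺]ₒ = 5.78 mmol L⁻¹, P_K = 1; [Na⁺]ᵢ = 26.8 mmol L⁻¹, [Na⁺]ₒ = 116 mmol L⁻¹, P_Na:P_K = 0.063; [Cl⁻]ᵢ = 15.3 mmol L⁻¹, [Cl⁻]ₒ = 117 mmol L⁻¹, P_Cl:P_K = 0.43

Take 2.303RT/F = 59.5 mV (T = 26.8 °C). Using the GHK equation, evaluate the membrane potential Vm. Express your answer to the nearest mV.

-52 mV

Vm = 59.5 · log₁₀[(Σ P·[cation]ₒ + Σ P·[anion]ᵢ) / (Σ P·[cation]ᵢ + Σ P·[anion]ₒ)]
Numerator = 1×5.78 + 0.063×116 + 0.43×15.3 = 19.67
Denominator = 1×96.0 + 0.063×26.8 + 0.43×117 = 148
Vm = 59.5 · log₁₀(0.13289) = 59.5 × (-0.8765) = -52.15 mV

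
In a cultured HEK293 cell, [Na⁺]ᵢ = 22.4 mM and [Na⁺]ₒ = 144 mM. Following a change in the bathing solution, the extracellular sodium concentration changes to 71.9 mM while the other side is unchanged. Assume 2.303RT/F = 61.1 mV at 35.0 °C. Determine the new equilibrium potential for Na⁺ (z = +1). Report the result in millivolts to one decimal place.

After the shift: [Na⁺]_out = 71.9, [Na⁺]_in = 22.4 mM.
E_new = (61.1/1)·log₁₀(71.9/22.4) = 61.10 · (0.5065) = 30.95 mV

30.9 mV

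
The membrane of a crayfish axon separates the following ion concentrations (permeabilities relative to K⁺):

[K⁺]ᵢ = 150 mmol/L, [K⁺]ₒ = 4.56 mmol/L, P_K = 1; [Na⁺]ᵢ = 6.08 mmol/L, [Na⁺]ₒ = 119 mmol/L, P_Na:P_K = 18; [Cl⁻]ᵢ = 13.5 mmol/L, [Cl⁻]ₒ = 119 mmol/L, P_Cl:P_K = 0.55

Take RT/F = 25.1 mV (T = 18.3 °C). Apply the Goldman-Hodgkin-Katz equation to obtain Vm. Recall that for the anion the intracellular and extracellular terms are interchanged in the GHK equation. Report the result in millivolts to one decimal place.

Vm = 25.1 · ln[(Σ P·[cation]ₒ + Σ P·[anion]ᵢ) / (Σ P·[cation]ᵢ + Σ P·[anion]ₒ)]
Numerator = 1×4.56 + 18×119 + 0.55×13.5 = 2154
Denominator = 1×150 + 18×6.08 + 0.55×119 = 324.9
Vm = 25.1 · ln(6.6299) = 25.1 × (1.8916) = 47.48 mV

47.5 mV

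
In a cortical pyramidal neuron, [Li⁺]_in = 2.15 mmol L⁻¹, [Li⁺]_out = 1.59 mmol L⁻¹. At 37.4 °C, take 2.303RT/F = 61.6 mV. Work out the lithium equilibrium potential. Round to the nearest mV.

E = (61.6/z) · log₁₀([Li⁺]_out/[Li⁺]_in) with z = +1.
= (61.6/1) · log₁₀(1.59/2.15) = 61.60 · log₁₀(0.7395)
= 61.60 · (-0.1310) = -8.07 mV

-8 mV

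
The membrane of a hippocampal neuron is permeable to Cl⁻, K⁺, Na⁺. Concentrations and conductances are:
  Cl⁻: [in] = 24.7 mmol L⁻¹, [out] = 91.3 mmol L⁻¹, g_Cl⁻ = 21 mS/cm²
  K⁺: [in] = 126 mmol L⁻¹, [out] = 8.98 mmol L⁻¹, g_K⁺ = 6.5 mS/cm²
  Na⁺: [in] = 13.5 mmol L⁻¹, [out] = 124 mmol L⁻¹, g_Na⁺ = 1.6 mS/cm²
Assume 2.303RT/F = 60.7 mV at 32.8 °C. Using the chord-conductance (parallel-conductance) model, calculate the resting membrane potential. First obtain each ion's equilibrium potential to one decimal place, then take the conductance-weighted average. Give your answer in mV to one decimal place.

E_Cl⁻ = (60.7/-1)·log₁₀(91.3/24.7) = -34.5 mV
E_K⁺ = (60.7/1)·log₁₀(8.98/126) = -69.6 mV
E_Na⁺ = (60.7/1)·log₁₀(124/13.5) = 58.5 mV
Vm = (Σ gᵢEᵢ)/(Σ gᵢ) = (21·-34.5 + 6.5·-69.6 + 1.6·58.5) / (21 + 6.5 + 1.6)
= -1083.30 / 29.1 = -37.23 mV

-37.2 mV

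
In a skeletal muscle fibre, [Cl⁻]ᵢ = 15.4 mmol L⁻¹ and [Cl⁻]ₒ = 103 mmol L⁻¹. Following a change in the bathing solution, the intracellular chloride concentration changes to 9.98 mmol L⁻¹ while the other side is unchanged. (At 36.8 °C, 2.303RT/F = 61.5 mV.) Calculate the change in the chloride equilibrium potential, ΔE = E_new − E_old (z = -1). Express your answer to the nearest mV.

E_old = (61.5/-1)·log₁₀(103/15.4) = -50.76 mV
E_new = (61.5/-1)·log₁₀(103/9.98) = -62.34 mV
ΔE = -62.34 − (-50.76) = -11.59 mV

-12 mV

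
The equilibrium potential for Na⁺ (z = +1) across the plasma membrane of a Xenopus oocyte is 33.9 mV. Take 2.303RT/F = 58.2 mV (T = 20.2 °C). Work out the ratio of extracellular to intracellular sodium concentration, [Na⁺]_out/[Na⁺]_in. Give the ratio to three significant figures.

3.82

log₁₀([out]/[in]) = E·z/(58.2) = 33.9 × 1 / 58.2 = 0.5825
[out]/[in] = 10^(0.5825) = 3.824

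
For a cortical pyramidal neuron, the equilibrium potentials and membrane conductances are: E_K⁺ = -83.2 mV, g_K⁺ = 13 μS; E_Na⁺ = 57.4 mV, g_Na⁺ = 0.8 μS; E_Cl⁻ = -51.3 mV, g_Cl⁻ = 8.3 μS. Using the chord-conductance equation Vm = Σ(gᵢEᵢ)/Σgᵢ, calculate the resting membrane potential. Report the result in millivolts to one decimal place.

-66.1 mV

Σ gᵢEᵢ = 13·(-83.2) + 0.8·(57.4) + 8.3·(-51.3) = -1461.47
Σ gᵢ = 13 + 0.8 + 8.3 = 22.1
Vm = -1461.47 / 22.1 = -66.13 mV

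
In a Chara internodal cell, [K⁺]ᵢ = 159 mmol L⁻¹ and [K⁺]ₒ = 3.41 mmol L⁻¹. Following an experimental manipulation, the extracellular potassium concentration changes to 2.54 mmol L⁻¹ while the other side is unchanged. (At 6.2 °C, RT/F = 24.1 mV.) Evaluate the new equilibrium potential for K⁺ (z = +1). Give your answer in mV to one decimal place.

After the shift: [K⁺]_out = 2.54, [K⁺]_in = 159 mmol L⁻¹.
E_new = (24.1/1)·ln(2.54/159) = 24.10 · (-4.1367) = -99.70 mV

-99.7 mV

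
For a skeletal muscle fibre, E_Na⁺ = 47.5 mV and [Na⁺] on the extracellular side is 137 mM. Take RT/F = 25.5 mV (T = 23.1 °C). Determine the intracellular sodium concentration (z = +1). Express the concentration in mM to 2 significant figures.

Nernst: E = (25.5/1) · ln([out]/[in]), so ln([out]/[in]) = 47.5 × 1 / 25.5 = 1.8627.
[out]/[in] = e^(1.8627) = 6.441.
[in] = 137 / 6.441 = 21.27 mM.

21 mM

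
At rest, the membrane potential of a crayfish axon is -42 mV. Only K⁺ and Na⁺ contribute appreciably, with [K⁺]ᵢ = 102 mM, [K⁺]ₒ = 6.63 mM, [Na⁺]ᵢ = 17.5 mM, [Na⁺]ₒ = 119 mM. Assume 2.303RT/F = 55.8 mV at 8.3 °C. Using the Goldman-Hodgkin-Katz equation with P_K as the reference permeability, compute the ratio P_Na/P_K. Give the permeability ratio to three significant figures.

Let α = P_Na/P_K. GHK: Vm = 55.8·log₁₀[(Kₒ + α·Naₒ)/(Kᵢ + α·Naᵢ)].
10^(Vm/55.8) = 10^(-42.0/55.8) = 0.17673
So 0.17673·(Kᵢ + α·Naᵢ) = Kₒ + α·Naₒ → α = (0.17673·102.0 − 6.63) / (119.0 − 0.17673·17.5)
α = (18.03 − 6.63) / (119.0 − 3.093) = 11.4/115.9 = 0.09832

0.0983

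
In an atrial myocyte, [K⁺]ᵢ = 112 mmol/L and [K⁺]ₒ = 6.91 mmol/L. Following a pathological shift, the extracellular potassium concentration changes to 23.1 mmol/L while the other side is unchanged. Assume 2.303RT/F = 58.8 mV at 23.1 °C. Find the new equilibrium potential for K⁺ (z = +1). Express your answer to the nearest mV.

After the shift: [K⁺]_out = 23.1, [K⁺]_in = 112 mmol/L.
E_new = (58.8/1)·log₁₀(23.1/112) = 58.80 · (-0.6856) = -40.31 mV

-40 mV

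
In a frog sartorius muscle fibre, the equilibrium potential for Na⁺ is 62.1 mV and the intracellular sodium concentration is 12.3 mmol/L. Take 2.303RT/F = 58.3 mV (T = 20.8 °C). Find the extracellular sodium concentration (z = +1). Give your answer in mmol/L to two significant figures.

Nernst: E = (58.3/1) · log₁₀([out]/[in]), so log₁₀([out]/[in]) = 62.1 × 1 / 58.3 = 1.0652.
[out]/[in] = 10^(1.0652) = 11.62.
[out] = 11.62 × 12.3 = 142.9 mmol/L.

140 mmol/L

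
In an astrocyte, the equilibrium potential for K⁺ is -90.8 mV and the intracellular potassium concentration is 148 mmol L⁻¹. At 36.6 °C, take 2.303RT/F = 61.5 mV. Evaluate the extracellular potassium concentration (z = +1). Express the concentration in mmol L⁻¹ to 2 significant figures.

Nernst: E = (61.5/1) · log₁₀([out]/[in]), so log₁₀([out]/[in]) = -90.8 × 1 / 61.5 = -1.4764.
[out]/[in] = 10^(-1.4764) = 0.03339.
[out] = 0.03339 × 148 = 4.941 mmol L⁻¹.

4.9 mmol L⁻¹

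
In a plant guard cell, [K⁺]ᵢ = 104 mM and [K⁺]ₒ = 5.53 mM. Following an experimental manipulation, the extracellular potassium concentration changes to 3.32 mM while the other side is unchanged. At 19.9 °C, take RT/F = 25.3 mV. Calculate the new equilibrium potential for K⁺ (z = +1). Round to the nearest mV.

After the shift: [K⁺]_out = 3.32, [K⁺]_in = 104 mM.
E_new = (25.3/1)·ln(3.32/104) = 25.30 · (-3.4444) = -87.14 mV

-87 mV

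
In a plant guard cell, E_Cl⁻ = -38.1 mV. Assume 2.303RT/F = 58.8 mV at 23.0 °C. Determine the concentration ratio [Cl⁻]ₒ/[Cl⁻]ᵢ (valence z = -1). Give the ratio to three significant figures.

log₁₀([out]/[in]) = E·z/(58.8) = -38.1 × -1 / 58.8 = 0.6480
[out]/[in] = 10^(0.6480) = 4.446

4.45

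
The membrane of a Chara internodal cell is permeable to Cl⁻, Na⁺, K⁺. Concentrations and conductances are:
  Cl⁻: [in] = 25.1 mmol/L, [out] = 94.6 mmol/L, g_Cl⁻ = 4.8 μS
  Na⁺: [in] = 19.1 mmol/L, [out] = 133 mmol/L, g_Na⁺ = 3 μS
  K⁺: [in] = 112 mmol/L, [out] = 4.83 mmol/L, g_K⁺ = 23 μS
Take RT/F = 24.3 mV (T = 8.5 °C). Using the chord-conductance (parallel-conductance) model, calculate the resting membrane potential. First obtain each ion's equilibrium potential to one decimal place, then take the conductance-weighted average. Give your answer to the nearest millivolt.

-57 mV

E_Cl⁻ = (24.3/-1)·ln(94.6/25.1) = -32.2 mV
E_Na⁺ = (24.3/1)·ln(133/19.1) = 47.2 mV
E_K⁺ = (24.3/1)·ln(4.83/112) = -76.4 mV
Vm = (Σ gᵢEᵢ)/(Σ gᵢ) = (4.8·-32.2 + 3·47.2 + 23·-76.4) / (4.8 + 3 + 23)
= -1770.16 / 30.8 = -57.47 mV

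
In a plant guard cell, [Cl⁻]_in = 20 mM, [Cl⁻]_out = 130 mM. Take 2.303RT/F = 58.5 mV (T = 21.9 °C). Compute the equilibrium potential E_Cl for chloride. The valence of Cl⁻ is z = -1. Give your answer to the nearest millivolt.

-48 mV

E = (58.5/z) · log₁₀([Cl⁻]_out/[Cl⁻]_in) with z = -1.
For an anion, dividing by z = -1 reverses the sign.
= (58.5/-1) · log₁₀(130/20) = -58.50 · log₁₀(6.5)
= -58.50 · (0.8129) = -47.56 mV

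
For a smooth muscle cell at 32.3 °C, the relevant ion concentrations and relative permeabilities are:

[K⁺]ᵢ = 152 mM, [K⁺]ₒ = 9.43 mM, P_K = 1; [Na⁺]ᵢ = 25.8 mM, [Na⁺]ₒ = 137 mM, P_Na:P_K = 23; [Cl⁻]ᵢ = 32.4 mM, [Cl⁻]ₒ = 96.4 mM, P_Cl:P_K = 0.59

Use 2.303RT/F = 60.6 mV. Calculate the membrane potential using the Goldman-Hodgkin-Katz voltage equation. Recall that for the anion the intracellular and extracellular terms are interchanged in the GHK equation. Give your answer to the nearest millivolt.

36 mV

Vm = 60.6 · log₁₀[(Σ P·[cation]ₒ + Σ P·[anion]ᵢ) / (Σ P·[cation]ᵢ + Σ P·[anion]ₒ)]
Numerator = 1×9.43 + 23×137 + 0.59×32.4 = 3180
Denominator = 1×152 + 23×25.8 + 0.59×96.4 = 802.3
Vm = 60.6 · log₁₀(3.9632) = 60.6 × (0.5980) = 36.24 mV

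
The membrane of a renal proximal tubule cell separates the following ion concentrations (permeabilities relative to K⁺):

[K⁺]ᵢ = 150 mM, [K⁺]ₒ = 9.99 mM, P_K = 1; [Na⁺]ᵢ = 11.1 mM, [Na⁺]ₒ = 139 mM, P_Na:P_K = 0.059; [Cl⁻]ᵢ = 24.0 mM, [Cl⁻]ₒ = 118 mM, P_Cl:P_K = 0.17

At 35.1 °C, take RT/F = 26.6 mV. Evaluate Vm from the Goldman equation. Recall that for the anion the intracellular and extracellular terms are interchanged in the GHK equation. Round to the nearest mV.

-54 mV

Vm = 26.6 · ln[(Σ P·[cation]ₒ + Σ P·[anion]ᵢ) / (Σ P·[cation]ᵢ + Σ P·[anion]ₒ)]
Numerator = 1×9.99 + 0.059×139 + 0.17×24.0 = 22.27
Denominator = 1×150 + 0.059×11.1 + 0.17×118 = 170.7
Vm = 26.6 · ln(0.13046) = 26.6 × (-2.0367) = -54.18 mV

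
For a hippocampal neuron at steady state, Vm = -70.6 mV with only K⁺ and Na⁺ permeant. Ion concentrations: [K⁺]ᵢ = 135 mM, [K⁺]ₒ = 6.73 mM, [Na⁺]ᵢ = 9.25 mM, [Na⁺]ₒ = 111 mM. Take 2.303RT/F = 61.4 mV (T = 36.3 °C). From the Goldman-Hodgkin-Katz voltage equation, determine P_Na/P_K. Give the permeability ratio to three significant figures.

Let α = P_Na/P_K. GHK: Vm = 61.4·log₁₀[(Kₒ + α·Naₒ)/(Kᵢ + α·Naᵢ)].
10^(Vm/61.4) = 10^(-70.6/61.4) = 0.070821
So 0.070821·(Kᵢ + α·Naᵢ) = Kₒ + α·Naₒ → α = (0.070821·135.0 − 6.73) / (111.0 − 0.070821·9.25)
α = (9.561 − 6.73) / (111.0 − 0.6551) = 2.831/110.3 = 0.02565

0.0257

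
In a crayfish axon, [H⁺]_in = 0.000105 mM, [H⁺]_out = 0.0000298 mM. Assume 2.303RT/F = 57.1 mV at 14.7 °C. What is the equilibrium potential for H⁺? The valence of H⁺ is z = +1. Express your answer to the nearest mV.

E = (57.1/z) · log₁₀([H⁺]_out/[H⁺]_in) with z = +1.
= (57.1/1) · log₁₀(0.0000298/0.000105) = 57.10 · log₁₀(0.2838)
= 57.10 · (-0.5470) = -31.23 mV

-31 mV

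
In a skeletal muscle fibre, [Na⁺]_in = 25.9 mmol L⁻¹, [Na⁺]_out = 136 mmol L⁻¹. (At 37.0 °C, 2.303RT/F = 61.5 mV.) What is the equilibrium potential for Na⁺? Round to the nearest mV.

44 mV

E = (61.5/z) · log₁₀([Na⁺]_out/[Na⁺]_in) with z = +1.
= (61.5/1) · log₁₀(136/25.9) = 61.50 · log₁₀(5.251)
= 61.50 · (0.7202) = 44.29 mV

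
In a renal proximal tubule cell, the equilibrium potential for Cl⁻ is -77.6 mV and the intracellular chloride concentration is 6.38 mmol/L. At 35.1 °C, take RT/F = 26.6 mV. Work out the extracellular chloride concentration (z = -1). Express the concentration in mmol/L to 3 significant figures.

Nernst: E = (26.6/-1) · ln([out]/[in]), so ln([out]/[in]) = -77.6 × -1 / 26.6 = 2.9173.
[out]/[in] = e^(2.9173) = 18.49.
[out] = 18.49 × 6.38 = 118 mmol/L.

118 mmol/L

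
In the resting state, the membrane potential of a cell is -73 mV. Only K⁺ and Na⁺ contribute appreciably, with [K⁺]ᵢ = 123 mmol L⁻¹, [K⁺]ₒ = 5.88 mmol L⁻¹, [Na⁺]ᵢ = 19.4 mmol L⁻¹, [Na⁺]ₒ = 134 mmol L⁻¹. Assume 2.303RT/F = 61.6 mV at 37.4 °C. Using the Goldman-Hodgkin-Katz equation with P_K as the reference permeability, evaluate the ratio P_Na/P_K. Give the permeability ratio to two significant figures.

0.016

Let α = P_Na/P_K. GHK: Vm = 61.6·log₁₀[(Kₒ + α·Naₒ)/(Kᵢ + α·Naᵢ)].
10^(Vm/61.6) = 10^(-73.0/61.6) = 0.065303
So 0.065303·(Kᵢ + α·Naᵢ) = Kₒ + α·Naₒ → α = (0.065303·123.0 − 5.88) / (134.0 − 0.065303·19.4)
α = (8.032 − 5.88) / (134.0 − 1.267) = 2.152/132.7 = 0.01622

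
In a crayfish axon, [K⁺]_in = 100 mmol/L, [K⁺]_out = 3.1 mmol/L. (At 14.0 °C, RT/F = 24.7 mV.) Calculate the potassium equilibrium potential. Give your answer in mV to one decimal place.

E = (24.7/z) · ln([K⁺]_out/[K⁺]_in) with z = +1.
= (24.7/1) · ln(3.1/100) = 24.70 · ln(0.031)
= 24.70 · (-3.4738) = -85.80 mV

-85.8 mV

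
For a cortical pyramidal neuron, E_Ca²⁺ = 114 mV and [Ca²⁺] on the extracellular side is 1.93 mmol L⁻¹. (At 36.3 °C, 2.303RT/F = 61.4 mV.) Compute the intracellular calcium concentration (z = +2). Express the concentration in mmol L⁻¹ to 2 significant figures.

Nernst: E = (61.4/2) · log₁₀([out]/[in]), so log₁₀([out]/[in]) = 114.0 × 2 / 61.4 = 3.7134.
[out]/[in] = 10^(3.7134) = 5168.
[in] = 1.93 / 5168 = 0.0003734 mmol L⁻¹.

0.00037 mmol L⁻¹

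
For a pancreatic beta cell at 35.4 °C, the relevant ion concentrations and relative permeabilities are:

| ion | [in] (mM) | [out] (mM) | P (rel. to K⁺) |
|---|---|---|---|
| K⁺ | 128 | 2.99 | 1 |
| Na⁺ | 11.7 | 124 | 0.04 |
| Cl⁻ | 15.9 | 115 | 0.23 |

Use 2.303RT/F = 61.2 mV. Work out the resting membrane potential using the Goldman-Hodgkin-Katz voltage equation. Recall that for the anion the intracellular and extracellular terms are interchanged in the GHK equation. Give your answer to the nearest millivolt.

-69 mV

Vm = 61.2 · log₁₀[(Σ P·[cation]ₒ + Σ P·[anion]ᵢ) / (Σ P·[cation]ᵢ + Σ P·[anion]ₒ)]
Numerator = 1×2.99 + 0.04×124 + 0.23×15.9 = 11.61
Denominator = 1×128 + 0.04×11.7 + 0.23×115 = 154.9
Vm = 61.2 · log₁₀(0.074924) = 61.2 × (-1.1254) = -68.87 mV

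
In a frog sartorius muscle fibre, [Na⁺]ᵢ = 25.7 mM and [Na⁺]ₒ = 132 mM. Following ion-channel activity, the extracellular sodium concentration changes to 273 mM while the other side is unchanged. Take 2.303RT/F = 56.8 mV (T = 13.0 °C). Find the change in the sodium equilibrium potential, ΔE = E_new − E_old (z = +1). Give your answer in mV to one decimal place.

17.9 mV

E_old = (56.8/1)·log₁₀(132/25.7) = 40.36 mV
E_new = (56.8/1)·log₁₀(273/25.7) = 58.29 mV
ΔE = 58.29 − (40.36) = 17.93 mV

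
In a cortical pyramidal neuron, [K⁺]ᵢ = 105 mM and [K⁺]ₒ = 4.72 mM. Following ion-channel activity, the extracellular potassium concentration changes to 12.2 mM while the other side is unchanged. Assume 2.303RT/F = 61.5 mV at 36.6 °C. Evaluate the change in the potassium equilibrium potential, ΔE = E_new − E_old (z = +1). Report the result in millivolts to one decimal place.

E_old = (61.5/1)·log₁₀(4.72/105) = -82.86 mV
E_new = (61.5/1)·log₁₀(12.2/105) = -57.49 mV
ΔE = -57.49 − (-82.86) = 25.36 mV

25.4 mV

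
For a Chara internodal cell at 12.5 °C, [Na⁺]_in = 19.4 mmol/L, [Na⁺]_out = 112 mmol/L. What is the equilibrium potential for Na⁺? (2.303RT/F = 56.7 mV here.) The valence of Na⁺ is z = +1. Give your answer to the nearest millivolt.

43 mV

E = (56.7/z) · log₁₀([Na⁺]_out/[Na⁺]_in) with z = +1.
= (56.7/1) · log₁₀(112/19.4) = 56.70 · log₁₀(5.773)
= 56.70 · (0.7614) = 43.17 mV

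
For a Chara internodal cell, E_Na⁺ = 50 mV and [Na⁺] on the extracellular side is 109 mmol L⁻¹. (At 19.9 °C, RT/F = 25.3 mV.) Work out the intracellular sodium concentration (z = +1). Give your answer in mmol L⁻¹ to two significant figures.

15 mmol L⁻¹

Nernst: E = (25.3/1) · ln([out]/[in]), so ln([out]/[in]) = 50.0 × 1 / 25.3 = 1.9763.
[out]/[in] = e^(1.9763) = 7.216.
[in] = 109 / 7.216 = 15.11 mmol L⁻¹.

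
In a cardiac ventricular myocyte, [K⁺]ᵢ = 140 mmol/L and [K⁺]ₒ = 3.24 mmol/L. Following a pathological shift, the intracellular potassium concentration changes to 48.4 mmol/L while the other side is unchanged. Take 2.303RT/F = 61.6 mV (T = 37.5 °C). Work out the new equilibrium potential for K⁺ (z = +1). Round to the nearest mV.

After the shift: [K⁺]_out = 3.24, [K⁺]_in = 48.4 mmol/L.
E_new = (61.6/1)·log₁₀(3.24/48.4) = 61.60 · (-1.1743) = -72.34 mV

-72 mV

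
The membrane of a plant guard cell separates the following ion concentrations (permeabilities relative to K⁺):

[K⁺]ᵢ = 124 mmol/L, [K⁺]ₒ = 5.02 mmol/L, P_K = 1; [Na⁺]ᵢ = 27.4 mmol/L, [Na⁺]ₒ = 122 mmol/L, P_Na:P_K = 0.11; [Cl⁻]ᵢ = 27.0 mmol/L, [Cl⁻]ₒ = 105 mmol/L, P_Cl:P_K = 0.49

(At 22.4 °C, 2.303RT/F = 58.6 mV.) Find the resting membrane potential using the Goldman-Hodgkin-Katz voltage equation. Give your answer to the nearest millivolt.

-44 mV

Vm = 58.6 · log₁₀[(Σ P·[cation]ₒ + Σ P·[anion]ᵢ) / (Σ P·[cation]ᵢ + Σ P·[anion]ₒ)]
Numerator = 1×5.02 + 0.11×122 + 0.49×27.0 = 31.67
Denominator = 1×124 + 0.11×27.4 + 0.49×105 = 178.5
Vm = 58.6 · log₁₀(0.17746) = 58.6 × (-0.7509) = -44.00 mV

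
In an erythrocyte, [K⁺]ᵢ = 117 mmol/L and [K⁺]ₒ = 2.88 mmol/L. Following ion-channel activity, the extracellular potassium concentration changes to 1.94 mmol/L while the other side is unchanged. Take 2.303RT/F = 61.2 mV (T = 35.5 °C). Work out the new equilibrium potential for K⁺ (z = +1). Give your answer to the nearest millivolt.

After the shift: [K⁺]_out = 1.94, [K⁺]_in = 117 mmol/L.
E_new = (61.2/1)·log₁₀(1.94/117) = 61.20 · (-1.7804) = -108.96 mV

-109 mV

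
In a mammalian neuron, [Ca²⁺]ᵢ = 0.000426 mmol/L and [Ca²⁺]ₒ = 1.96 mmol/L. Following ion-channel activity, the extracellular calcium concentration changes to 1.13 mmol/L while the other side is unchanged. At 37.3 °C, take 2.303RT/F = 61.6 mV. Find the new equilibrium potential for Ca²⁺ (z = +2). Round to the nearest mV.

After the shift: [Ca²⁺]_out = 1.13, [Ca²⁺]_in = 0.000426 mmol/L.
E_new = (61.6/2)·log₁₀(1.13/0.000426) = 30.80 · (3.4237) = 105.45 mV

105 mV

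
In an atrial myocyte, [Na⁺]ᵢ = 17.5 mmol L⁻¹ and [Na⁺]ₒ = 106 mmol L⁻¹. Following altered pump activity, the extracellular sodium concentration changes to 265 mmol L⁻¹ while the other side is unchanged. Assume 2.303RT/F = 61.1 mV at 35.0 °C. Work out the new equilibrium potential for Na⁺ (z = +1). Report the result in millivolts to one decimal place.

After the shift: [Na⁺]_out = 265, [Na⁺]_in = 17.5 mmol L⁻¹.
E_new = (61.1/1)·log₁₀(265/17.5) = 61.10 · (1.1802) = 72.11 mV

72.1 mV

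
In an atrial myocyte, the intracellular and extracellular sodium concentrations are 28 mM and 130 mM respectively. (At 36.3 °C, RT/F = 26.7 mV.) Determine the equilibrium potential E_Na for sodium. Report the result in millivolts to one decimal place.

E = (26.7/z) · ln([Na⁺]_out/[Na⁺]_in) with z = +1.
= (26.7/1) · ln(130/28) = 26.70 · ln(4.643)
= 26.70 · (1.5353) = 40.99 mV

41.0 mV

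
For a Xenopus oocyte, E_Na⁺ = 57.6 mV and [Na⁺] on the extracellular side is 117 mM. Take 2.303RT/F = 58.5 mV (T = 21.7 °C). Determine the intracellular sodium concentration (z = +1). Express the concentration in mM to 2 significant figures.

12 mM

Nernst: E = (58.5/1) · log₁₀([out]/[in]), so log₁₀([out]/[in]) = 57.6 × 1 / 58.5 = 0.9846.
[out]/[in] = 10^(0.9846) = 9.652.
[in] = 117 / 9.652 = 12.12 mM.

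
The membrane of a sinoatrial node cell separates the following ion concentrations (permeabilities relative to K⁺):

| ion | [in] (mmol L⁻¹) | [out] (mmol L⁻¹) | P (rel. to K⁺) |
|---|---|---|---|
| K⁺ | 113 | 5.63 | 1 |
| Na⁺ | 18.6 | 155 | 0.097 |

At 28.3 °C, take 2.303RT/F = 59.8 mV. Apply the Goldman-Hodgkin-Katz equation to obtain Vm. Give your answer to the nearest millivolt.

-45 mV

Vm = 59.8 · log₁₀[(Σ P·[cation]ₒ + Σ P·[anion]ᵢ) / (Σ P·[cation]ᵢ + Σ P·[anion]ₒ)]
Numerator = 1×5.63 + 0.097×155 = 20.66
Denominator = 1×113 + 0.097×18.6 = 114.8
Vm = 59.8 · log₁₀(0.18) = 59.8 × (-0.7447) = -44.53 mV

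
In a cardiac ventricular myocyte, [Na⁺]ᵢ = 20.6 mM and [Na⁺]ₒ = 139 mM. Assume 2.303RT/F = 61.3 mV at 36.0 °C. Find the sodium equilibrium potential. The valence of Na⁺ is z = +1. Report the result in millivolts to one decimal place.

50.8 mV

E = (61.3/z) · log₁₀([Na⁺]_out/[Na⁺]_in) with z = +1.
= (61.3/1) · log₁₀(139/20.6) = 61.30 · log₁₀(6.748)
= 61.30 · (0.8291) = 50.83 mV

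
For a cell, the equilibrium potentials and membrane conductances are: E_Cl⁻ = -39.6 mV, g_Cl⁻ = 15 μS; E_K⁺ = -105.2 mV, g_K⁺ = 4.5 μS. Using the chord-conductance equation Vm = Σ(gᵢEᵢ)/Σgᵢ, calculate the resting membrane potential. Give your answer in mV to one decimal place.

-54.7 mV

Σ gᵢEᵢ = 15·(-39.6) + 4.5·(-105.2) = -1067.40
Σ gᵢ = 15 + 4.5 = 19.5
Vm = -1067.40 / 19.5 = -54.74 mV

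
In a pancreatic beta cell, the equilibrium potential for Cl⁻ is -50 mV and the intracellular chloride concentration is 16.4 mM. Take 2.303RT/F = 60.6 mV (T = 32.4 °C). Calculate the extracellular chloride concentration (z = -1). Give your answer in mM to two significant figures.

110 mM

Nernst: E = (60.6/-1) · log₁₀([out]/[in]), so log₁₀([out]/[in]) = -50.0 × -1 / 60.6 = 0.8251.
[out]/[in] = 10^(0.8251) = 6.685.
[out] = 6.685 × 16.4 = 109.6 mM.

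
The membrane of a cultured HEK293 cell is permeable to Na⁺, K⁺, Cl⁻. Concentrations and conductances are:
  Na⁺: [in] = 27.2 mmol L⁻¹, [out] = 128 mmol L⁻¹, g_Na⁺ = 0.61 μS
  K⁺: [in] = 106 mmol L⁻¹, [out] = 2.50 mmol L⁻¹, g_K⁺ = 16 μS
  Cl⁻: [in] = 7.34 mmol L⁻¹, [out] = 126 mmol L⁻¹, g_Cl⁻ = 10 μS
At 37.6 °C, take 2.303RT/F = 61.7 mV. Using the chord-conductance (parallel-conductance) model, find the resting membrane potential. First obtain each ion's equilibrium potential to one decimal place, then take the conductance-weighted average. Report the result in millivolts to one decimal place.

-88.1 mV

E_Na⁺ = (61.7/1)·log₁₀(128/27.2) = 41.5 mV
E_K⁺ = (61.7/1)·log₁₀(2.50/106) = -100.4 mV
E_Cl⁻ = (61.7/-1)·log₁₀(126/7.34) = -76.2 mV
Vm = (Σ gᵢEᵢ)/(Σ gᵢ) = (0.61·41.5 + 16·-100.4 + 10·-76.2) / (0.61 + 16 + 10)
= -2343.09 / 26.61 = -88.05 mV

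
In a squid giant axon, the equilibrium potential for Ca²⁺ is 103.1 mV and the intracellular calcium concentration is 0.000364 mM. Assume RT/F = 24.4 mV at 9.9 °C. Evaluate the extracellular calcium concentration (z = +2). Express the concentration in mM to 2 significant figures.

1.7 mM

Nernst: E = (24.4/2) · ln([out]/[in]), so ln([out]/[in]) = 103.1 × 2 / 24.4 = 8.4508.
[out]/[in] = e^(8.4508) = 4679.
[out] = 4679 × 0.000364 = 1.703 mM.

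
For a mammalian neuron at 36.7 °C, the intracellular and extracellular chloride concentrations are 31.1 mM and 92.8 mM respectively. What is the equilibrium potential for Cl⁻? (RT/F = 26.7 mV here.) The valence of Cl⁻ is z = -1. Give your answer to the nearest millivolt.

E = (26.7/z) · ln([Cl⁻]_out/[Cl⁻]_in) with z = -1.
For an anion, dividing by z = -1 reverses the sign.
= (26.7/-1) · ln(92.8/31.1) = -26.70 · ln(2.984)
= -26.70 · (1.0932) = -29.19 mV

-29 mV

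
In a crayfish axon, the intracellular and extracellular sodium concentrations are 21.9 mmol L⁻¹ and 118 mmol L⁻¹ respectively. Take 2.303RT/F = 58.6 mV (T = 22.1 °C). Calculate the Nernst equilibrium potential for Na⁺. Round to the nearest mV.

E = (58.6/z) · log₁₀([Na⁺]_out/[Na⁺]_in) with z = +1.
= (58.6/1) · log₁₀(118/21.9) = 58.60 · log₁₀(5.388)
= 58.60 · (0.7314) = 42.86 mV

43 mV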